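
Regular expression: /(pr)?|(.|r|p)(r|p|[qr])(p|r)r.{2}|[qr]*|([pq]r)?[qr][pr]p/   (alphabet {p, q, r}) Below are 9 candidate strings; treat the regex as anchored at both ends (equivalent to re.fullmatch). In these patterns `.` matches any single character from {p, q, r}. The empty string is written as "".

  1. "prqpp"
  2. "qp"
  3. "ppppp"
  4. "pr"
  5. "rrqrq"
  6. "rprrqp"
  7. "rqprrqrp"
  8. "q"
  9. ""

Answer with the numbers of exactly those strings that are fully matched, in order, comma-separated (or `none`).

1 → match
2 → no match
3 → no match
4 → match
5 → match
6 → match
7 → no match
8 → match
9 → match

1, 4, 5, 6, 8, 9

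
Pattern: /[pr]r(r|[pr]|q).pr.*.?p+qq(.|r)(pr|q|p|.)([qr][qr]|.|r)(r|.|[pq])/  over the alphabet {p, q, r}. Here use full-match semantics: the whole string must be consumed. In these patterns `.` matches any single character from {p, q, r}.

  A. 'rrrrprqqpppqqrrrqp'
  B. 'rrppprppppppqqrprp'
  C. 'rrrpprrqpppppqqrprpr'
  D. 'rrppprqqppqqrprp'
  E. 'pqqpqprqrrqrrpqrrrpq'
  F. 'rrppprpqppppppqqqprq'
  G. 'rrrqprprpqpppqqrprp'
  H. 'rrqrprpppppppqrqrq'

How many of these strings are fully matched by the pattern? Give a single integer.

A → match
B → match
C → match
D → match
E → no match
F → match
G → match
H → no match
Total matched: 6

6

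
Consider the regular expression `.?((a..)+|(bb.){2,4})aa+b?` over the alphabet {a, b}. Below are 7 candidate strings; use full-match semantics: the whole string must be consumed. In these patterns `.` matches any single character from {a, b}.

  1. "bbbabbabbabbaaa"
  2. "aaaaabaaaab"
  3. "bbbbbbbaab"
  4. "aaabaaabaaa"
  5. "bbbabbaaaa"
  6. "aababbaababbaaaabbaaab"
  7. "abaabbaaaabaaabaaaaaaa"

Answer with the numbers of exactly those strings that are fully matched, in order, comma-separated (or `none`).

1, 2, 3, 5, 6, 7

1 → match
2 → match
3 → match
4 → no match
5 → match
6 → match
7 → match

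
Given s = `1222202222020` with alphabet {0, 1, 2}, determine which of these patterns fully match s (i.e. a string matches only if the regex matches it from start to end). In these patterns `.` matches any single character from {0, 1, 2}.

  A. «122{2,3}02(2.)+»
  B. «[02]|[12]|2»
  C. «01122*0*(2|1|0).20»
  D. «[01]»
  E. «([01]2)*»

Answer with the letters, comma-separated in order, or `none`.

A → match
B → no match
C → no match — must start with `0112`
D → no match
E → no match

A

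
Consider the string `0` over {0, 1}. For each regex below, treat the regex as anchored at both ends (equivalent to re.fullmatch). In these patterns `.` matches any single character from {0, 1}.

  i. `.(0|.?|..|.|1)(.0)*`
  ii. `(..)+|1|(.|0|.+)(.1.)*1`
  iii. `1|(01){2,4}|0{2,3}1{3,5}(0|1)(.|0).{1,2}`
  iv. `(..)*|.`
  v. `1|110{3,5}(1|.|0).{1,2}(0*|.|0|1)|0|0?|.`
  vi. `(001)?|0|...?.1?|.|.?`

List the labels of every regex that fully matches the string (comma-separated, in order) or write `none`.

i → match
ii → no match
iii → no match
iv → match
v → match
vi → match

i, iv, v, vi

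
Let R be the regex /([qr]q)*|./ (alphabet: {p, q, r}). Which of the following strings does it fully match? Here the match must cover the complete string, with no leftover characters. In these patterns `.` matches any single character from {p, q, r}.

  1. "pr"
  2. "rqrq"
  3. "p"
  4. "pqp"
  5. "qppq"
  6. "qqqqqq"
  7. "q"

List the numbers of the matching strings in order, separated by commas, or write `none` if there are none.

1 → no match
2 → match
3 → match
4 → no match
5 → no match
6 → match
7 → match

2, 3, 6, 7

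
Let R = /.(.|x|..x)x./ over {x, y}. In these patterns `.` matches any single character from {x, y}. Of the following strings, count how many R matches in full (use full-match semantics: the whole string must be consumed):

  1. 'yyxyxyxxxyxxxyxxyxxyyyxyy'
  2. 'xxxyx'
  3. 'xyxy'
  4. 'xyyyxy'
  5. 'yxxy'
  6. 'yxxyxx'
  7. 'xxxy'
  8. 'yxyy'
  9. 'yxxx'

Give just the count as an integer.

1 → no match
2 → no match
3 → match
4 → no match
5 → match
6 → no match
7 → match
8 → no match
9 → match
Total matched: 4

4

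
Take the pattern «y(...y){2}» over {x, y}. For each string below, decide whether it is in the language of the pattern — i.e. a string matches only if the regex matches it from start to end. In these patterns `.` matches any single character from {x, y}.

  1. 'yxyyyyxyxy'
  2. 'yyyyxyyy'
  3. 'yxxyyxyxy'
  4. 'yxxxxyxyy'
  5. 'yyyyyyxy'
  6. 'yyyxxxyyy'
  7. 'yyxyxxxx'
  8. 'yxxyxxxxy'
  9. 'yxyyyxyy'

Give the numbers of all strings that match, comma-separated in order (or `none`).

1 → no match
2 → no match
3 → match
4 → no match
5 → no match
6 → no match
7 → no match — must end with 'y'
8 → no match
9 → no match

3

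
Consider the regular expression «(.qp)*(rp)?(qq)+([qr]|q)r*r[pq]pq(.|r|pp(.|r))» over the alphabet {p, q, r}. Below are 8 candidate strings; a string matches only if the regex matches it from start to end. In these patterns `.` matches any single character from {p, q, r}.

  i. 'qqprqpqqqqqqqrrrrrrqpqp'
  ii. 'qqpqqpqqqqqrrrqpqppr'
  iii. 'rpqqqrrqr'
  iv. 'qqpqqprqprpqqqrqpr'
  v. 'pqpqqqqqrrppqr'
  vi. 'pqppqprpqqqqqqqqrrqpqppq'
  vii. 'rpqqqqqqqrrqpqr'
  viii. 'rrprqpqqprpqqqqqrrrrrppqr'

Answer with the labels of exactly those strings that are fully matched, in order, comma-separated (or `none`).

i, ii, v, vi, vii

i → match
ii → match
iii → no match
iv → no match
v → match
vi → match
vii → match
viii → no match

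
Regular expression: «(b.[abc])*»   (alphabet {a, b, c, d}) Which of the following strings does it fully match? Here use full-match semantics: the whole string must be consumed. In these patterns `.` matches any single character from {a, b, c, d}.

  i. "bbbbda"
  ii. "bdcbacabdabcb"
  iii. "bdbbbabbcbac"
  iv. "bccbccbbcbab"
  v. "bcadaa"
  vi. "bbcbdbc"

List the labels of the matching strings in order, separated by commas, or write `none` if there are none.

i → match
ii → no match
iii → match
iv → match
v → no match
vi → no match

i, iii, iv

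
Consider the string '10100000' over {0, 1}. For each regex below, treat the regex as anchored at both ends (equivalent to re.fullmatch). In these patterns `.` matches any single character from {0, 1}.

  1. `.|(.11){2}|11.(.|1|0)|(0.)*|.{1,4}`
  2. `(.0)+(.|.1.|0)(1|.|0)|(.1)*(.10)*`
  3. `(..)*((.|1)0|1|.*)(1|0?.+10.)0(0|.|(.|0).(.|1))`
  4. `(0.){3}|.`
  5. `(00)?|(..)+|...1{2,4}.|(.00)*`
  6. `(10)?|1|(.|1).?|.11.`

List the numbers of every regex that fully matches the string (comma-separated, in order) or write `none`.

1 → no match
2 → match
3 → no match
4 → no match
5 → match
6 → no match

2, 5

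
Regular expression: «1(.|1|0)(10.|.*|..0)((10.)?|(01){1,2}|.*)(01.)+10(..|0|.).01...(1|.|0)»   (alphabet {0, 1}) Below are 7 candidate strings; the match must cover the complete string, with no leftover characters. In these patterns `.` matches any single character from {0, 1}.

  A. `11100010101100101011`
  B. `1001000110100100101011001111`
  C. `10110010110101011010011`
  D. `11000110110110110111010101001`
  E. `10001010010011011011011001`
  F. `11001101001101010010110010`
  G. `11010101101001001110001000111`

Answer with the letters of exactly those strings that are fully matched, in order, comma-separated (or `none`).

A → no match
B → no match
C → match
D → no match
E → no match
F → no match
G → no match

C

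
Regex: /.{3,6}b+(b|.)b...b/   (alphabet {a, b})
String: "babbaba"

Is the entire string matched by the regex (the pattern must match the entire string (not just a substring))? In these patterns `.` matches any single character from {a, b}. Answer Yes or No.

No

Every match must end with "b", but "babbaba" does not.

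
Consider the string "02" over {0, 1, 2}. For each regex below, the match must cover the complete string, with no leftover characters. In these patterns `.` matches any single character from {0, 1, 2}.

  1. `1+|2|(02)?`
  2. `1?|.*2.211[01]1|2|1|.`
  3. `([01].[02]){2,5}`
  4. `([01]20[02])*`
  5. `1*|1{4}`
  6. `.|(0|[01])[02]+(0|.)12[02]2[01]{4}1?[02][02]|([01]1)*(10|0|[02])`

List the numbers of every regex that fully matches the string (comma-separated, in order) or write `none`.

1

1 → match
2 → no match
3 → no match
4 → no match
5 → no match
6 → no match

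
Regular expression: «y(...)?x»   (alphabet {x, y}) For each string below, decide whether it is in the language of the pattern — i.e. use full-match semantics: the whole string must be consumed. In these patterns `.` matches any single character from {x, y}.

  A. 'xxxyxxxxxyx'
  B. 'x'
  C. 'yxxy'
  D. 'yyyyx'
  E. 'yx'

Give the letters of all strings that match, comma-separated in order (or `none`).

D, E

A → no match — must start with 'y'
B → no match — must start with 'y'
C → no match — must end with 'x'
D → match
E → match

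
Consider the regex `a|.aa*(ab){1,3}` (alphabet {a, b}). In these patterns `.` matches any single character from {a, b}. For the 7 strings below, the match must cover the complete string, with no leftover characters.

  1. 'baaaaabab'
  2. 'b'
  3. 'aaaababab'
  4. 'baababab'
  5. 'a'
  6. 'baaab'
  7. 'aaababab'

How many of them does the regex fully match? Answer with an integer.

6

1. 'baaaaabab' → match
2. 'b' → no match
3. 'aaaababab' → match
4. 'baababab' → match
5. 'a' → match
6. 'baaab' → match
7. 'aaababab' → match
Total matched: 6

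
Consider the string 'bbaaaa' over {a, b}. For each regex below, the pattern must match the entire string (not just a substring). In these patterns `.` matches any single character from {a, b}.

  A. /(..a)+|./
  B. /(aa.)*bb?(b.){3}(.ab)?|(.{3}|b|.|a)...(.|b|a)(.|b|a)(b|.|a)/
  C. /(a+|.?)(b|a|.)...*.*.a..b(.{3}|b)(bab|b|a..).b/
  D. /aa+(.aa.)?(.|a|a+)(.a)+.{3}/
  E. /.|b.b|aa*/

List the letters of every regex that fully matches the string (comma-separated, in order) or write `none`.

A

A → match
B → no match
C → no match — must end with 'b'
D → no match — must start with 'aa'
E → no match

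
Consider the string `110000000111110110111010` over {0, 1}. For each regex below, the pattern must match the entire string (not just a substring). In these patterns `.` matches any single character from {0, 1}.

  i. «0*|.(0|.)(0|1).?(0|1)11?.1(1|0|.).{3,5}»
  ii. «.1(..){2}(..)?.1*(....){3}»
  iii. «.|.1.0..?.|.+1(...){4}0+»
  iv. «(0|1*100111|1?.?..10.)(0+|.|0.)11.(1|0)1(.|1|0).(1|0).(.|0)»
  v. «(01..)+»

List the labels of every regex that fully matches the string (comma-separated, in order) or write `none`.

ii, iii

i → no match
ii → match
iii → match
iv → no match
v → no match — must start with `01`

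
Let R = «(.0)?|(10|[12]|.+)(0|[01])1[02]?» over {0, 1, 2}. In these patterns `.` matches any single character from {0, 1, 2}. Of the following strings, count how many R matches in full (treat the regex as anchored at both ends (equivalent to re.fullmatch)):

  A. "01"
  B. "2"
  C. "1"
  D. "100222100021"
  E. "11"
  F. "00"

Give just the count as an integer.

1

A. "01" → no match
B. "2" → no match
C. "1" → no match
D. "100222100021" → no match
E. "11" → no match
F. "00" → match
Total matched: 1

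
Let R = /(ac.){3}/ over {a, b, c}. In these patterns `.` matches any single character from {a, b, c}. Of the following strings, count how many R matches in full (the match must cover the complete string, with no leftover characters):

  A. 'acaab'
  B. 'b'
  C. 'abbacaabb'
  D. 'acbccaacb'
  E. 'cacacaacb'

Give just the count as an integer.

A → no match
B → no match — must start with 'ac'
C → no match — must start with 'ac'
D → no match
E → no match — must start with 'ac'
Total matched: 0

0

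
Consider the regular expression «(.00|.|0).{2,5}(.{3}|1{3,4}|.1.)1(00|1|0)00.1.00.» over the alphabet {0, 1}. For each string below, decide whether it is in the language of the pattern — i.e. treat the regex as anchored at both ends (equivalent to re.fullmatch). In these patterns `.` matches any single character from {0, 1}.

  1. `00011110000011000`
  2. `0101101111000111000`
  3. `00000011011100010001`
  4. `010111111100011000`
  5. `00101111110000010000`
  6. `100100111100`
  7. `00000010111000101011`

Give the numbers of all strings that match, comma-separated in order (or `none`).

1, 2, 3, 4, 5

1 → match
2 → match
3 → match
4 → match
5 → match
6 → no match
7 → no match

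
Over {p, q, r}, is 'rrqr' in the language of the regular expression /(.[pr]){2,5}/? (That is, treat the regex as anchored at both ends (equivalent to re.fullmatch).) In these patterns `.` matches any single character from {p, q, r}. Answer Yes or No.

Yes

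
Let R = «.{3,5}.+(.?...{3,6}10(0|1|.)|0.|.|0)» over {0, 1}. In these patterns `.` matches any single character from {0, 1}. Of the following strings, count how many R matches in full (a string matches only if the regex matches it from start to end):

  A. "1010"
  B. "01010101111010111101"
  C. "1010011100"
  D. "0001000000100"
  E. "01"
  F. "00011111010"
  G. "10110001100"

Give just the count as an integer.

A → no match
B → match
C → match
D → match
E → no match
F → match
G → match
Total matched: 5

5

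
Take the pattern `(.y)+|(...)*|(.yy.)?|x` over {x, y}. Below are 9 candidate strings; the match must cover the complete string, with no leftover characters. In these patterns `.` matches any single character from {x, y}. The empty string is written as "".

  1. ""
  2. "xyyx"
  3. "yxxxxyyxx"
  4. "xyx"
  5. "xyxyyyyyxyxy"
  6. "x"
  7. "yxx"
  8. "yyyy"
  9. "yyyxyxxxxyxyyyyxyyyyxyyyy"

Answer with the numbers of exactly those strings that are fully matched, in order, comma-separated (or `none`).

1 → match
2 → match
3 → match
4 → match
5 → match
6 → match
7 → match
8 → match
9 → no match

1, 2, 3, 4, 5, 6, 7, 8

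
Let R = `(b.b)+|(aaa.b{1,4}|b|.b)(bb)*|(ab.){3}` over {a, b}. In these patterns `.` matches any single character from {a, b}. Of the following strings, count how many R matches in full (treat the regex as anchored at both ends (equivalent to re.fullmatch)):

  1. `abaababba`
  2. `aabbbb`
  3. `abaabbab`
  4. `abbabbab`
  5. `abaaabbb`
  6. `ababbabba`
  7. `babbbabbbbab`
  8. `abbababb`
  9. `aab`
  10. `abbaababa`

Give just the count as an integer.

0

1 → no match
2 → no match
3 → no match
4 → no match
5 → no match
6 → no match
7 → no match
8 → no match
9 → no match
10 → no match
Total matched: 0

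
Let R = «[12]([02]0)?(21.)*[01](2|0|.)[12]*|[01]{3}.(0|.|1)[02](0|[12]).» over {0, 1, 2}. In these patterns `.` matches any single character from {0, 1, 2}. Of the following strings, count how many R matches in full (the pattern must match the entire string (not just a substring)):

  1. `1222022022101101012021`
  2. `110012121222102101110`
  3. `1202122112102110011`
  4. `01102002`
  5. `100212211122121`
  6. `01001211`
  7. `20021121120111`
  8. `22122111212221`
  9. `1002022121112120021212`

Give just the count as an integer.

1 → no match
2 → no match
3 → match
4 → match
5 → match
6 → match
7 → no match
8 → match
9 → no match
Total matched: 5

5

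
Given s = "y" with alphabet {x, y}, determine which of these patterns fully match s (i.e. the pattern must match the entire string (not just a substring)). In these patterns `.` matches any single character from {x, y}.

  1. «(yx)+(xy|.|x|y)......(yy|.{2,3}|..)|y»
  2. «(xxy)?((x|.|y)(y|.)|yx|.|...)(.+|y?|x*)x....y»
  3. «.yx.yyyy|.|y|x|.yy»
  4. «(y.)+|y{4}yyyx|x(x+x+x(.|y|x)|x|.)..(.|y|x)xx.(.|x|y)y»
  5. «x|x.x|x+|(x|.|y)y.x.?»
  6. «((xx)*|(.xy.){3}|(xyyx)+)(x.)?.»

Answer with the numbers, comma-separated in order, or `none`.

1 → match
2 → no match
3 → match
4 → no match
5 → no match
6 → match

1, 3, 6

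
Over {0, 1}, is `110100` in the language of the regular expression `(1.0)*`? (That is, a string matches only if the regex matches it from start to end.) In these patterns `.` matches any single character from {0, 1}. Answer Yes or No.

Yes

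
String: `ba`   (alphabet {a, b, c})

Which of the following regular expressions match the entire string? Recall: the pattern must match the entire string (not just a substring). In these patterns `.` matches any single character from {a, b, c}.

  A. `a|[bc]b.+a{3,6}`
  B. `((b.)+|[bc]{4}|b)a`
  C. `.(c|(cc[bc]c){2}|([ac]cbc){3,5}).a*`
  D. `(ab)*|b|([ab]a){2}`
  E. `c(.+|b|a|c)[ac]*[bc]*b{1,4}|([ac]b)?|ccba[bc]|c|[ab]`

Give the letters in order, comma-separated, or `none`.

B

A → no match
B → match
C → no match
D → no match
E → no match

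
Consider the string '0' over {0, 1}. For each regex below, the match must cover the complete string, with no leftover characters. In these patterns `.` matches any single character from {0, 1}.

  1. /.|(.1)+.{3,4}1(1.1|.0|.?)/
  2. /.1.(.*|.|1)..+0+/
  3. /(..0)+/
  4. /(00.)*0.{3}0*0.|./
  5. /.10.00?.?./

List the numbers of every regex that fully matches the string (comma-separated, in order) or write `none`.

1 → match
2 → no match
3 → no match
4 → match
5 → no match

1, 4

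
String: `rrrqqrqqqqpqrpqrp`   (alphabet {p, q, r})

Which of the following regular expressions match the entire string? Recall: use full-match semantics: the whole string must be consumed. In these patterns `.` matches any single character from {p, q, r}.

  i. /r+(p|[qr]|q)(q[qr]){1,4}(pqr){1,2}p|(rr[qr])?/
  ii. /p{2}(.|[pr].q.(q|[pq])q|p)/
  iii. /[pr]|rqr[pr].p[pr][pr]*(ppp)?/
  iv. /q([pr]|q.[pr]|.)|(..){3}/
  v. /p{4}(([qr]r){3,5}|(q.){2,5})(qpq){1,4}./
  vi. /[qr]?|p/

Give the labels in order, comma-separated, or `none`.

i → match
ii → no match — must start with `p`
iii → no match
iv → no match
v → no match — must start with `p`
vi → no match

i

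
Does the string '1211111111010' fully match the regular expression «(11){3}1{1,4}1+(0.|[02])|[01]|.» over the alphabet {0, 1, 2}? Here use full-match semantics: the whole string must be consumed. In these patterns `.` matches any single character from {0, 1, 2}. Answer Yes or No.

No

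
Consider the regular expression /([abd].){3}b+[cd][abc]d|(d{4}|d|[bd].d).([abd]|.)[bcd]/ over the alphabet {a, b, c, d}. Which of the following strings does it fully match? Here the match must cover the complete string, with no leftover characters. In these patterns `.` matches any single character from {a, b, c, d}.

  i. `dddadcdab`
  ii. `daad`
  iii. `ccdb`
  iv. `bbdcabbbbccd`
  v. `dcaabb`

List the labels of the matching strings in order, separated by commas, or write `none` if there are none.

ii, iv

i → no match
ii → match
iii → no match
iv → match
v → no match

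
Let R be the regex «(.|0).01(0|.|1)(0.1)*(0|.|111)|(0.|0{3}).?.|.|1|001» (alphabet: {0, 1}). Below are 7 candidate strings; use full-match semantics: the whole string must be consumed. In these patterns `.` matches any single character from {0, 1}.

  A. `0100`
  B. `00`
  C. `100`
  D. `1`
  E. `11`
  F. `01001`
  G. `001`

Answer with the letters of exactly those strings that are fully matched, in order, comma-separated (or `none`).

A, D, G

A → match
B → no match
C → no match
D → match
E → no match
F → no match
G → match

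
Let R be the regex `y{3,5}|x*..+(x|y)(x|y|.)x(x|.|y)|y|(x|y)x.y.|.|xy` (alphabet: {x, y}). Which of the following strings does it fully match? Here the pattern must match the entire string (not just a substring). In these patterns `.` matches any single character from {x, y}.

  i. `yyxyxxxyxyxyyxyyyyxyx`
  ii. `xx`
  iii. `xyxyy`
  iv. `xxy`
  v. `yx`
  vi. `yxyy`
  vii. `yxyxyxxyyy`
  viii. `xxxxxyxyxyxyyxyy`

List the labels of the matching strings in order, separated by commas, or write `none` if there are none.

i → no match
ii. `xx` → no match
iii. `xyxyy` → no match
iv. `xxy` → no match
v. `yx` → no match
vi. `yxyy` → no match
vii. `yxyxyxxyyy` → no match
viii → no match

none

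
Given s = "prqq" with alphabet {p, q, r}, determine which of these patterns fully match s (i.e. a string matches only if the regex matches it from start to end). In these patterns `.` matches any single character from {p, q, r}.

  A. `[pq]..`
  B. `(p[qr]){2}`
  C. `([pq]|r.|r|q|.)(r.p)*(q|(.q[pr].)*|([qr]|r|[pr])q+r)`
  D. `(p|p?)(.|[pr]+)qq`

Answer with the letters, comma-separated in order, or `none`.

D

A → no match
B → no match
C → no match
D → match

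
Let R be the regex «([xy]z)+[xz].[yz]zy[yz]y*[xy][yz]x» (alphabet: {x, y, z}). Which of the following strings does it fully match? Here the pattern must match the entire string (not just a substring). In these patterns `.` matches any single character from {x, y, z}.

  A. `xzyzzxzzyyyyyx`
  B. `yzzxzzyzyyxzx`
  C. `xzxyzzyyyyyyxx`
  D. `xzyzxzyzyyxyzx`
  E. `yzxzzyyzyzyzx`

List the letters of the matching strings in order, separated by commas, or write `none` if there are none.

A, B, E

A → match
B → match
C → no match
D → no match
E → match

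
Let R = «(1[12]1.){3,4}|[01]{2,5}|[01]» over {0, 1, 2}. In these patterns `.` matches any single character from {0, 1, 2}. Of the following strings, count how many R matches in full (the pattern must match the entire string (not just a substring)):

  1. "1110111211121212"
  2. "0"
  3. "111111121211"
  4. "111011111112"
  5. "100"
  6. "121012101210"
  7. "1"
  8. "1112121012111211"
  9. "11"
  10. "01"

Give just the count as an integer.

10

1 → match
2. "0" → match
3. "111111121211" → match
4. "111011111112" → match
5. "100" → match
6. "121012101210" → match
7. "1" → match
8 → match
9. "11" → match
10. "01" → match
Total matched: 10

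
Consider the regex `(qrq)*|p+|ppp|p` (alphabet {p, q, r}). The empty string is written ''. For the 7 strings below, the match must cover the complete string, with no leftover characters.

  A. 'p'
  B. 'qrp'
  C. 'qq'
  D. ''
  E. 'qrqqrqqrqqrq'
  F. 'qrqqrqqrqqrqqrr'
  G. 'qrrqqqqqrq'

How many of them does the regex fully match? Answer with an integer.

3

A. 'p' → match
B. 'qrp' → no match
C. 'qq' → no match
D. '' → match
E. 'qrqqrqqrqqrq' → match
F → no match
G. 'qrrqqqqqrq' → no match
Total matched: 3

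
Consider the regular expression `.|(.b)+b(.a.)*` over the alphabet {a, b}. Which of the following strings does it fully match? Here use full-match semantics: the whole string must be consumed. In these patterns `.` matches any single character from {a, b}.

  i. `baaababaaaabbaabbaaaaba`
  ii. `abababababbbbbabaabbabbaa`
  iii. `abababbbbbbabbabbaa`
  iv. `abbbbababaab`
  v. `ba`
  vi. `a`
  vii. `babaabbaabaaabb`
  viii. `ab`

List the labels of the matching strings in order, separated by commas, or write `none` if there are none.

i → no match
ii → match
iii → no match
iv → no match
v → no match
vi → match
vii → no match
viii → no match

ii, vi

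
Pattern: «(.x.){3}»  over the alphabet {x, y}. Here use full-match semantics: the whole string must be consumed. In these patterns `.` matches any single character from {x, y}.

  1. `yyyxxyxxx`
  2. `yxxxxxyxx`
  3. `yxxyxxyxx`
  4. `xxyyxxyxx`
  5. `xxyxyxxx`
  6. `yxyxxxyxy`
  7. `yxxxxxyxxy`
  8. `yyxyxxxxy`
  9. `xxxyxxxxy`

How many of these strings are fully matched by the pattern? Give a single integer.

5

1 → no match
2 → match
3 → match
4 → match
5 → no match
6 → match
7 → no match
8 → no match
9 → match
Total matched: 5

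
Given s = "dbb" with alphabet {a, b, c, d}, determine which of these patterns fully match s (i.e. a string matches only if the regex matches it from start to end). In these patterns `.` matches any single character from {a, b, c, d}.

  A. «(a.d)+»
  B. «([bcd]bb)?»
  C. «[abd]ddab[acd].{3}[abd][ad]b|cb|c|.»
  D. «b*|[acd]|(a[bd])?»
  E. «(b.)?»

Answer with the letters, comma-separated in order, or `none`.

B

A → no match — must start with "a"
B → match
C → no match
D → no match
E → no match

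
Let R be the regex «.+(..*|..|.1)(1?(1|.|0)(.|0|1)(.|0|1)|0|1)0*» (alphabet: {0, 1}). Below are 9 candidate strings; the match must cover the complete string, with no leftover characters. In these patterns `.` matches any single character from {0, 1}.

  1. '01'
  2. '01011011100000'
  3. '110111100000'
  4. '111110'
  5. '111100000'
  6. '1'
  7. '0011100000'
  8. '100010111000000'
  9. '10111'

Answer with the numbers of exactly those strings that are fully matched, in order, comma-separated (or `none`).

2, 3, 4, 5, 7, 8, 9

1. '01' → no match
2 → match
3. '110111100000' → match
4. '111110' → match
5. '111100000' → match
6. '1' → no match
7. '0011100000' → match
8 → match
9. '10111' → match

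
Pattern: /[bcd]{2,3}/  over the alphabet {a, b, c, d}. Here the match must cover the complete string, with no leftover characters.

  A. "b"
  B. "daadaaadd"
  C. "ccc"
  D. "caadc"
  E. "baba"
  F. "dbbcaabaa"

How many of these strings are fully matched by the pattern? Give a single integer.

A → no match
B → no match
C → match
D → no match
E → no match
F → no match
Total matched: 1

1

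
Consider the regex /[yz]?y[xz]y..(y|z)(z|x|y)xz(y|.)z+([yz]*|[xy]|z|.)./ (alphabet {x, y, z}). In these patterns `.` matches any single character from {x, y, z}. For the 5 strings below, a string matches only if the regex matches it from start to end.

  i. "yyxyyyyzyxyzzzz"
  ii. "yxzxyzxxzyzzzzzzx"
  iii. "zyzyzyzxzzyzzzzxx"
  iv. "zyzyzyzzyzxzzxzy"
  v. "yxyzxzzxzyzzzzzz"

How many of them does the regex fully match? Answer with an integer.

i → no match
ii → no match
iii → no match
iv → no match
v → match
Total matched: 1

1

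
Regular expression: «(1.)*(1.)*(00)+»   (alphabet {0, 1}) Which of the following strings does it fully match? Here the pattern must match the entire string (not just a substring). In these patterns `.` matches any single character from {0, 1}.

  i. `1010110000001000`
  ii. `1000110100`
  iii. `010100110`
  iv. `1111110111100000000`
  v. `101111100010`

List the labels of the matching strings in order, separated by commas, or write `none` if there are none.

i → no match
ii → no match
iii → no match — must end with `00`
iv → no match
v → no match — must end with `00`

none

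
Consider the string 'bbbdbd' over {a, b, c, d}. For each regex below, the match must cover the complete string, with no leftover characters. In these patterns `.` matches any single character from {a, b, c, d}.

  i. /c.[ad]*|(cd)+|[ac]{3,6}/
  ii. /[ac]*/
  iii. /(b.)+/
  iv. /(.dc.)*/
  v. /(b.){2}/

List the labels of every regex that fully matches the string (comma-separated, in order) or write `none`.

iii

i → no match
ii → no match
iii → match
iv → no match
v → no match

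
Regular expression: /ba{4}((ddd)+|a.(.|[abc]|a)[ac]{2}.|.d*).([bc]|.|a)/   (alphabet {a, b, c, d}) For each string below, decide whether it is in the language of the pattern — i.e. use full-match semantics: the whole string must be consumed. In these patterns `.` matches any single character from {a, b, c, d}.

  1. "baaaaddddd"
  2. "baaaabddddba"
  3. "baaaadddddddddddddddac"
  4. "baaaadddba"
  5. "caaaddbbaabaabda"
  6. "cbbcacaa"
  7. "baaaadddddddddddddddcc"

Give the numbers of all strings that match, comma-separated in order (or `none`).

1, 2, 3, 4, 7

1 → match
2 → match
3 → match
4 → match
5 → no match — must start with "ba"
6 → no match — must start with "ba"
7 → match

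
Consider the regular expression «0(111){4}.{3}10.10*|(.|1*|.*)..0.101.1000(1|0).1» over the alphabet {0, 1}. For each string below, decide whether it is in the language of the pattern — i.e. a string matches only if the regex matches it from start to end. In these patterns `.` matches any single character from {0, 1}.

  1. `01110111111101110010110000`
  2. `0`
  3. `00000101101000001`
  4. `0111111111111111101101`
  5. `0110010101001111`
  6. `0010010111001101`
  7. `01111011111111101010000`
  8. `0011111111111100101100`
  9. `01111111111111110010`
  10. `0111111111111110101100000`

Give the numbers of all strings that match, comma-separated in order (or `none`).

1 → no match
2. `0` → no match
3 → no match
4 → no match
5 → no match
6 → no match
7 → no match
8 → no match
9 → no match
10 → match

10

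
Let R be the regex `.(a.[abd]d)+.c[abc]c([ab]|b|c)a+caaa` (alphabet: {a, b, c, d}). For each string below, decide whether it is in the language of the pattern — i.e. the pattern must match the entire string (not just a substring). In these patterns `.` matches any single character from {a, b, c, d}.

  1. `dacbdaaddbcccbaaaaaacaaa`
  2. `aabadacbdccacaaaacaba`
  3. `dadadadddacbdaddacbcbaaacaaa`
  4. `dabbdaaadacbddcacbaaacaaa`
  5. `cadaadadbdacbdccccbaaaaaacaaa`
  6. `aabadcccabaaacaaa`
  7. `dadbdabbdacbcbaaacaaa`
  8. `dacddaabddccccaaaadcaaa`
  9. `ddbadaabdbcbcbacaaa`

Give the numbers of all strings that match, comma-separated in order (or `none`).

1 → match
2 → no match — must end with `acaaa`
3 → no match
4 → match
5 → no match
6 → no match
7 → match
8 → no match — must end with `acaaa`
9 → no match

1, 4, 7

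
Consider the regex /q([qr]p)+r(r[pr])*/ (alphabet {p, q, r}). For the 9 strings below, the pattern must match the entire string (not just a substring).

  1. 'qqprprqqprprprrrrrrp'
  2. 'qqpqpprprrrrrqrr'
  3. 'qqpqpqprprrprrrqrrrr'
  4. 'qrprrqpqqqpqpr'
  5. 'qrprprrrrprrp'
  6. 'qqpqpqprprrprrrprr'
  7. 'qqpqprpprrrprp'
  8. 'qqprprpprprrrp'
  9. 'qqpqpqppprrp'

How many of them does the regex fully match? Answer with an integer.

1 → no match
2 → no match
3 → no match
4 → no match
5 → no match
6 → match
7 → no match
8 → no match
9 → no match
Total matched: 1

1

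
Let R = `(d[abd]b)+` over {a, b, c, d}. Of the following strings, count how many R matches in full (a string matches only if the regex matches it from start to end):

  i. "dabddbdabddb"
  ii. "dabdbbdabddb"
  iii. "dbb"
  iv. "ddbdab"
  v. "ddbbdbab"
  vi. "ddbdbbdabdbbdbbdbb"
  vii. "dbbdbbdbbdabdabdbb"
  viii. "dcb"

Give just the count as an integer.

i. "dabddbdabddb" → match
ii. "dabdbbdabddb" → match
iii. "dbb" → match
iv. "ddbdab" → match
v. "ddbbdbab" → no match
vi → match
vii → match
viii. "dcb" → no match
Total matched: 6

6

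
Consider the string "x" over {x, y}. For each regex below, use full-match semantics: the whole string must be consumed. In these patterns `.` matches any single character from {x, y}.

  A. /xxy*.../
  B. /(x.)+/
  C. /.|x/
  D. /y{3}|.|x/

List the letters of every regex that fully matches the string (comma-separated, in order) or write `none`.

A → no match — must start with "xx"
B → no match
C → match
D → match

C, D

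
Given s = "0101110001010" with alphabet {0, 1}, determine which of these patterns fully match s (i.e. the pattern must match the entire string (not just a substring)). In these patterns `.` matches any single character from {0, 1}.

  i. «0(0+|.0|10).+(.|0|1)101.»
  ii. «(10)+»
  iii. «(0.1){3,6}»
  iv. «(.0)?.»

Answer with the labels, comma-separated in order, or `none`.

i

i → match
ii → no match — must start with "10"
iii → no match — must end with "1"
iv → no match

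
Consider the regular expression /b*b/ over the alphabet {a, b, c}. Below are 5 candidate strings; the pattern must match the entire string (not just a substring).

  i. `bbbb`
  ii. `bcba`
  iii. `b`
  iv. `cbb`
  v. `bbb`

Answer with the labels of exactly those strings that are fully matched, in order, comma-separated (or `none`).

i. `bbbb` → match
ii. `bcba` → no match — must end with `b`
iii. `b` → match
iv. `cbb` → no match
v. `bbb` → match

i, iii, v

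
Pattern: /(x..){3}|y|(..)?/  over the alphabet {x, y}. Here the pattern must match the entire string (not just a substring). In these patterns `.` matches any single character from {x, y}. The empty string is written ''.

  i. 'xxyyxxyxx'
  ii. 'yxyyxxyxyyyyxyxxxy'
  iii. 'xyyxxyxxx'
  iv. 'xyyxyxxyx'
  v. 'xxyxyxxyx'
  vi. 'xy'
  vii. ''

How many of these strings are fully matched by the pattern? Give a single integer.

i. 'xxyyxxyxx' → no match
ii → no match
iii. 'xyyxxyxxx' → match
iv. 'xyyxyxxyx' → match
v. 'xxyxyxxyx' → match
vi. 'xy' → match
vii. '' → match
Total matched: 5

5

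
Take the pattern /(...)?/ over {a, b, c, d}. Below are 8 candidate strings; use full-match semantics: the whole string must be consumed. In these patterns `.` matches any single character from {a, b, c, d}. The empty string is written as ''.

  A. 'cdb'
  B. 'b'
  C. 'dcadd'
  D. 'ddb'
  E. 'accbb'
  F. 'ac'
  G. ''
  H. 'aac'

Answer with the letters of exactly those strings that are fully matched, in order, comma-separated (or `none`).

A, D, G, H

A → match
B → no match
C → no match
D → match
E → no match
F → no match
G → match
H → match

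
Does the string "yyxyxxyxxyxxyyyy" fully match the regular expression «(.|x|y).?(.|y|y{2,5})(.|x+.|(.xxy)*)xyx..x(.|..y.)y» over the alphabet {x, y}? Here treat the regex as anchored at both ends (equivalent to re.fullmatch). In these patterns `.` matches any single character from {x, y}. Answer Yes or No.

No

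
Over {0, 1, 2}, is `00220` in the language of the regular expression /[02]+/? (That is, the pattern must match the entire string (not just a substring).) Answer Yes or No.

Yes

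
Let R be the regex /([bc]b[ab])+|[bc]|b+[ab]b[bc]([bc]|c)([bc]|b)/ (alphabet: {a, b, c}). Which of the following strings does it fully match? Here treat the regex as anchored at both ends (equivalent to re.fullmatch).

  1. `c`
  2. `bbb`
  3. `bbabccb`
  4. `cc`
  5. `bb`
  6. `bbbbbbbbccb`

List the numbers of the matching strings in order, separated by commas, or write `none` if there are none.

1, 2, 3, 6

1. `c` → match
2. `bbb` → match
3. `bbabccb` → match
4. `cc` → no match
5. `bb` → no match
6. `bbbbbbbbccb` → match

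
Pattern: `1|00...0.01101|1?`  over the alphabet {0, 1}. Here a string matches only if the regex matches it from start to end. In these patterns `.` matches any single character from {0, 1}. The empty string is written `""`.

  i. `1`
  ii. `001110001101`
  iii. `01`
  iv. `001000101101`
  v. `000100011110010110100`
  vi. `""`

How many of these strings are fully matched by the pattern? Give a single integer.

i → match
ii → match
iii → no match
iv → match
v → no match
vi → match
Total matched: 4

4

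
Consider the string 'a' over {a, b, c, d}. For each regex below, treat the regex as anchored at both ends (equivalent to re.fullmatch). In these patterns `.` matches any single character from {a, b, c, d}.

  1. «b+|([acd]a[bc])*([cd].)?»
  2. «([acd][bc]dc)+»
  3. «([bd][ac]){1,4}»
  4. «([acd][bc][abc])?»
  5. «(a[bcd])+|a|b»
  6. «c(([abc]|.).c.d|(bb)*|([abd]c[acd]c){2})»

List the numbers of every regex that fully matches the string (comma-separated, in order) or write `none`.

1 → no match
2 → no match — must end with 'dc'
3 → no match
4 → no match
5 → match
6 → no match — must start with 'c'

5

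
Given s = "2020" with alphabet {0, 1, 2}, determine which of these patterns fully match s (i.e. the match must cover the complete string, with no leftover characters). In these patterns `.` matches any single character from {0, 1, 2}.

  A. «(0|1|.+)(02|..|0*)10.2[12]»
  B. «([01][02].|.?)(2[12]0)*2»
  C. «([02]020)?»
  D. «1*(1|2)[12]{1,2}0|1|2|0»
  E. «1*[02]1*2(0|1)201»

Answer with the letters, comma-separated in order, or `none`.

A → no match
B → no match — must end with "2"
C → match
D → no match
E → no match — must end with "201"

C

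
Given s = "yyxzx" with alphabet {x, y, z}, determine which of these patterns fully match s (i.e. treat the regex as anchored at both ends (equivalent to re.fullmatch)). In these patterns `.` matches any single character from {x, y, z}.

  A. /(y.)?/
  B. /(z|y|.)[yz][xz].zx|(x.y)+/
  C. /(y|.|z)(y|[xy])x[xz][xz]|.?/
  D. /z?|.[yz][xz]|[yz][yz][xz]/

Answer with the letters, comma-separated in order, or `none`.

A → no match
B → no match
C → match
D → no match

C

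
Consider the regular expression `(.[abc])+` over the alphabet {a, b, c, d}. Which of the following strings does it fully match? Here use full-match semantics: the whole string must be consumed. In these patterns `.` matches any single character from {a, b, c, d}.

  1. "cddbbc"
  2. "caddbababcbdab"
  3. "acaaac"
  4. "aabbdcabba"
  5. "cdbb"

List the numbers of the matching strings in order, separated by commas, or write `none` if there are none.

3, 4

1. "cddbbc" → no match
2 → no match
3. "acaaac" → match
4. "aabbdcabba" → match
5. "cdbb" → no match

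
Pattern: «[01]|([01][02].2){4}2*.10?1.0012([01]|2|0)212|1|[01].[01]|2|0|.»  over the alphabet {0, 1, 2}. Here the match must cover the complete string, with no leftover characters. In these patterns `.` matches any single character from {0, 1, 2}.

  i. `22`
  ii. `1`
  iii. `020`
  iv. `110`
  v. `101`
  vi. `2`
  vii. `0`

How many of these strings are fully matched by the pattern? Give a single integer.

i → no match
ii → match
iii → match
iv → match
v → match
vi → match
vii → match
Total matched: 6

6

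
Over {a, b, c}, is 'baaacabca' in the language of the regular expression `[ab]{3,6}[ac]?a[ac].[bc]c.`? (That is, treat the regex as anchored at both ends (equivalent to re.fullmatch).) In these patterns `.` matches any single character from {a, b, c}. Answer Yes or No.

Yes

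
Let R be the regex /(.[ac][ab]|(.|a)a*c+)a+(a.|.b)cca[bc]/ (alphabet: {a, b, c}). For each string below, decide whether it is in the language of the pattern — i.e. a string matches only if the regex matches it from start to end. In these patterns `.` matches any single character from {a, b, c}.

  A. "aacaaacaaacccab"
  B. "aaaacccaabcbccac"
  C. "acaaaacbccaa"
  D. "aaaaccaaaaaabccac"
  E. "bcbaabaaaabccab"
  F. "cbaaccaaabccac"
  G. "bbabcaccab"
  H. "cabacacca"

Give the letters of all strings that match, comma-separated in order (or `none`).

A → no match
B → no match
C → no match
D → match
E → no match
F → no match
G → no match
H → no match

D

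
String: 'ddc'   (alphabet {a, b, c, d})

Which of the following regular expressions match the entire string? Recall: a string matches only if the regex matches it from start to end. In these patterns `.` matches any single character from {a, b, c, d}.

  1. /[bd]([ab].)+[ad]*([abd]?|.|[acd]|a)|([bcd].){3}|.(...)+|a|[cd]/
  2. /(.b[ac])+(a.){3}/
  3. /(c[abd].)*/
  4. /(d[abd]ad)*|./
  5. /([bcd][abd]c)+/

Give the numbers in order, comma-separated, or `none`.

1 → no match
2 → no match
3 → no match
4 → no match
5 → match

5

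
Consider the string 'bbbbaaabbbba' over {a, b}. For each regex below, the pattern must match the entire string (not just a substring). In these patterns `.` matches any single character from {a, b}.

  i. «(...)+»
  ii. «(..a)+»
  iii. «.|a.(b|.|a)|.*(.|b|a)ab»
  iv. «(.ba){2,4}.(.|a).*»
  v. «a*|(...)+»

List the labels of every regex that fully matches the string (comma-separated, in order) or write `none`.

i → match
ii → no match
iii → no match
iv → no match
v → match

i, v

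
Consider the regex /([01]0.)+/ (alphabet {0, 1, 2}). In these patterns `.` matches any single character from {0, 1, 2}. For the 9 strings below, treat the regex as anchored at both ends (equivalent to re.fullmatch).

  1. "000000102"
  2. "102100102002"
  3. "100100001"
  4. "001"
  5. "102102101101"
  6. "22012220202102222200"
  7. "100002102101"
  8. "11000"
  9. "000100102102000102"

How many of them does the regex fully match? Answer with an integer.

7

1 → match
2 → match
3 → match
4 → match
5 → match
6 → no match
7 → match
8 → no match
9 → match
Total matched: 7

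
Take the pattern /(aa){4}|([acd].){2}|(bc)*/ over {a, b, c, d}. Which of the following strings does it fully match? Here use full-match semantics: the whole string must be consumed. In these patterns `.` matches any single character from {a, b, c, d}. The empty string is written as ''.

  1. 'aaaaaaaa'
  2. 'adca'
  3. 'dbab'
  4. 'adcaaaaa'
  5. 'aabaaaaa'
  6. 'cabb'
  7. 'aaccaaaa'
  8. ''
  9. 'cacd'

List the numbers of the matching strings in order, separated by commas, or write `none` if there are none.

1, 2, 3, 8, 9

1 → match
2 → match
3 → match
4 → no match
5 → no match
6 → no match
7 → no match
8 → match
9 → match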